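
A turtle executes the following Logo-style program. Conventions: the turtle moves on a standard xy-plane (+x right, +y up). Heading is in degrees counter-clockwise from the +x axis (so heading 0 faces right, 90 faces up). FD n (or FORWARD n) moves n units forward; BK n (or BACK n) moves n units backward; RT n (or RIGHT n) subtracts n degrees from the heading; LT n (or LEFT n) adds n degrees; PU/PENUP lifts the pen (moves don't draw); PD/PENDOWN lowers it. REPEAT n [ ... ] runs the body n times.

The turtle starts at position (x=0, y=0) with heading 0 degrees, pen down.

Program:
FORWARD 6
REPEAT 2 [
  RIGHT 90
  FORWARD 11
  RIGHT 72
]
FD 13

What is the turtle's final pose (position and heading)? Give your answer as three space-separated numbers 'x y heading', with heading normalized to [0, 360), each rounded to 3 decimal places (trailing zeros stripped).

Executing turtle program step by step:
Start: pos=(0,0), heading=0, pen down
FD 6: (0,0) -> (6,0) [heading=0, draw]
REPEAT 2 [
  -- iteration 1/2 --
  RT 90: heading 0 -> 270
  FD 11: (6,0) -> (6,-11) [heading=270, draw]
  RT 72: heading 270 -> 198
  -- iteration 2/2 --
  RT 90: heading 198 -> 108
  FD 11: (6,-11) -> (2.601,-0.538) [heading=108, draw]
  RT 72: heading 108 -> 36
]
FD 13: (2.601,-0.538) -> (13.118,7.103) [heading=36, draw]
Final: pos=(13.118,7.103), heading=36, 4 segment(s) drawn

Answer: 13.118 7.103 36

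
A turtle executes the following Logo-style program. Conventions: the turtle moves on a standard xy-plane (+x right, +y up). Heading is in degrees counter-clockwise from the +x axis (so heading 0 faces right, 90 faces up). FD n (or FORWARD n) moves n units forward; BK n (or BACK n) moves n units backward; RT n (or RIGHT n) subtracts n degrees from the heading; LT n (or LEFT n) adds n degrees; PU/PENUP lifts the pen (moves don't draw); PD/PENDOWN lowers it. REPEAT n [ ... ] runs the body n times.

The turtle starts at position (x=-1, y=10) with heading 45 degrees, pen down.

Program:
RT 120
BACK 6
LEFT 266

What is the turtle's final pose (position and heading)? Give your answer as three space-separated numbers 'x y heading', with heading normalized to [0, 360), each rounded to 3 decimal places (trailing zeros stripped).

Answer: -2.553 15.796 191

Derivation:
Executing turtle program step by step:
Start: pos=(-1,10), heading=45, pen down
RT 120: heading 45 -> 285
BK 6: (-1,10) -> (-2.553,15.796) [heading=285, draw]
LT 266: heading 285 -> 191
Final: pos=(-2.553,15.796), heading=191, 1 segment(s) drawn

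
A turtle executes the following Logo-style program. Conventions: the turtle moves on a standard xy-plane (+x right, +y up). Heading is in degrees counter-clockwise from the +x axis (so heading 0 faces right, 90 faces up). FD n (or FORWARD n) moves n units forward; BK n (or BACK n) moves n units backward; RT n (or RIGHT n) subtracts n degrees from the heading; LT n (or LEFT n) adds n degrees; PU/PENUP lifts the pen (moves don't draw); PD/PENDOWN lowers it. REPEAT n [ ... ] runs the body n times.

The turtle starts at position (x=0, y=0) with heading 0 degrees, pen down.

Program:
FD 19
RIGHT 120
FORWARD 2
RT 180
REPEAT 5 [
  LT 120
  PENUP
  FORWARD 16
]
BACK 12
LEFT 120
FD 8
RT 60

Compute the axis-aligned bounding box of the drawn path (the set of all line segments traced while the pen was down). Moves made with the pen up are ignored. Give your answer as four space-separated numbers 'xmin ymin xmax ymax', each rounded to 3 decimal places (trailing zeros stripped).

Answer: 0 -1.732 19 0

Derivation:
Executing turtle program step by step:
Start: pos=(0,0), heading=0, pen down
FD 19: (0,0) -> (19,0) [heading=0, draw]
RT 120: heading 0 -> 240
FD 2: (19,0) -> (18,-1.732) [heading=240, draw]
RT 180: heading 240 -> 60
REPEAT 5 [
  -- iteration 1/5 --
  LT 120: heading 60 -> 180
  PU: pen up
  FD 16: (18,-1.732) -> (2,-1.732) [heading=180, move]
  -- iteration 2/5 --
  LT 120: heading 180 -> 300
  PU: pen up
  FD 16: (2,-1.732) -> (10,-15.588) [heading=300, move]
  -- iteration 3/5 --
  LT 120: heading 300 -> 60
  PU: pen up
  FD 16: (10,-15.588) -> (18,-1.732) [heading=60, move]
  -- iteration 4/5 --
  LT 120: heading 60 -> 180
  PU: pen up
  FD 16: (18,-1.732) -> (2,-1.732) [heading=180, move]
  -- iteration 5/5 --
  LT 120: heading 180 -> 300
  PU: pen up
  FD 16: (2,-1.732) -> (10,-15.588) [heading=300, move]
]
BK 12: (10,-15.588) -> (4,-5.196) [heading=300, move]
LT 120: heading 300 -> 60
FD 8: (4,-5.196) -> (8,1.732) [heading=60, move]
RT 60: heading 60 -> 0
Final: pos=(8,1.732), heading=0, 2 segment(s) drawn

Segment endpoints: x in {0, 18, 19}, y in {-1.732, 0}
xmin=0, ymin=-1.732, xmax=19, ymax=0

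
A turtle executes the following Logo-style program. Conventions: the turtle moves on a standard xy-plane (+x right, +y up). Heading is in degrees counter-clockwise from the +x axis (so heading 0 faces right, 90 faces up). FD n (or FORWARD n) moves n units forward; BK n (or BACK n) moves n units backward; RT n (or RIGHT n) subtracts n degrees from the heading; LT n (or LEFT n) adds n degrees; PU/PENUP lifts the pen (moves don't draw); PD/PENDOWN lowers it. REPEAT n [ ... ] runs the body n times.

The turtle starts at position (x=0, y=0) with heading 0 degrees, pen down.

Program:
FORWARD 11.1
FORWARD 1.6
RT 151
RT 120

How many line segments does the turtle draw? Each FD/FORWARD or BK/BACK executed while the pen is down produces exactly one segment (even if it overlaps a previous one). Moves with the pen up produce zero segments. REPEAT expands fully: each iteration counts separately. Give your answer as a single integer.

Answer: 2

Derivation:
Executing turtle program step by step:
Start: pos=(0,0), heading=0, pen down
FD 11.1: (0,0) -> (11.1,0) [heading=0, draw]
FD 1.6: (11.1,0) -> (12.7,0) [heading=0, draw]
RT 151: heading 0 -> 209
RT 120: heading 209 -> 89
Final: pos=(12.7,0), heading=89, 2 segment(s) drawn
Segments drawn: 2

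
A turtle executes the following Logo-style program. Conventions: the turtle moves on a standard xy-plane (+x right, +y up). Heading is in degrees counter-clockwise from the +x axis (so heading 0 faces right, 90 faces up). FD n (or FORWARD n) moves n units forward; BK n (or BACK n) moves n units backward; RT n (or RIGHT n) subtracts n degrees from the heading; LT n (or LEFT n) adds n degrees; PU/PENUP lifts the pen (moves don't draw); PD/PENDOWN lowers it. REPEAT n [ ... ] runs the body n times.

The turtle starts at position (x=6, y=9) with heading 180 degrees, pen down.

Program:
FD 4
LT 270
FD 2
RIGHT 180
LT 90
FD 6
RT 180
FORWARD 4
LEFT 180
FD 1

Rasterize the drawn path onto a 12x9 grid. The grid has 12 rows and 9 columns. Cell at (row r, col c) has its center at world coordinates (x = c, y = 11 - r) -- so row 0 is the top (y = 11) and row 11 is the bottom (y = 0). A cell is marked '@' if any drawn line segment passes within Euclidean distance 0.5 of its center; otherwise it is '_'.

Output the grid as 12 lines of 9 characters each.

Segment 0: (6,9) -> (2,9)
Segment 1: (2,9) -> (2,11)
Segment 2: (2,11) -> (8,11)
Segment 3: (8,11) -> (4,11)
Segment 4: (4,11) -> (5,11)

Answer: __@@@@@@@
__@______
__@@@@@__
_________
_________
_________
_________
_________
_________
_________
_________
_________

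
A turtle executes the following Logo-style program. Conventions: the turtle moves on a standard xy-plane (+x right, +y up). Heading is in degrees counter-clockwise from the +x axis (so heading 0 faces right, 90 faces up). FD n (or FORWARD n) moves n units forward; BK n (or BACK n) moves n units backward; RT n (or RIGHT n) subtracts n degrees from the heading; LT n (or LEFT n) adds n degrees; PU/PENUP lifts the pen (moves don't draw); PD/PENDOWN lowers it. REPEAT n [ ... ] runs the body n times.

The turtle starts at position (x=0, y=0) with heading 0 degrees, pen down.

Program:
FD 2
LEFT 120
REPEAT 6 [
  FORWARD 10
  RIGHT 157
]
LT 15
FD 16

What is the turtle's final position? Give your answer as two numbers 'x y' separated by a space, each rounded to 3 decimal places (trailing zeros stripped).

Answer: 3.253 -6.46

Derivation:
Executing turtle program step by step:
Start: pos=(0,0), heading=0, pen down
FD 2: (0,0) -> (2,0) [heading=0, draw]
LT 120: heading 0 -> 120
REPEAT 6 [
  -- iteration 1/6 --
  FD 10: (2,0) -> (-3,8.66) [heading=120, draw]
  RT 157: heading 120 -> 323
  -- iteration 2/6 --
  FD 10: (-3,8.66) -> (4.986,2.642) [heading=323, draw]
  RT 157: heading 323 -> 166
  -- iteration 3/6 --
  FD 10: (4.986,2.642) -> (-4.717,5.061) [heading=166, draw]
  RT 157: heading 166 -> 9
  -- iteration 4/6 --
  FD 10: (-4.717,5.061) -> (5.16,6.626) [heading=9, draw]
  RT 157: heading 9 -> 212
  -- iteration 5/6 --
  FD 10: (5.16,6.626) -> (-3.32,1.326) [heading=212, draw]
  RT 157: heading 212 -> 55
  -- iteration 6/6 --
  FD 10: (-3.32,1.326) -> (2.416,9.518) [heading=55, draw]
  RT 157: heading 55 -> 258
]
LT 15: heading 258 -> 273
FD 16: (2.416,9.518) -> (3.253,-6.46) [heading=273, draw]
Final: pos=(3.253,-6.46), heading=273, 8 segment(s) drawn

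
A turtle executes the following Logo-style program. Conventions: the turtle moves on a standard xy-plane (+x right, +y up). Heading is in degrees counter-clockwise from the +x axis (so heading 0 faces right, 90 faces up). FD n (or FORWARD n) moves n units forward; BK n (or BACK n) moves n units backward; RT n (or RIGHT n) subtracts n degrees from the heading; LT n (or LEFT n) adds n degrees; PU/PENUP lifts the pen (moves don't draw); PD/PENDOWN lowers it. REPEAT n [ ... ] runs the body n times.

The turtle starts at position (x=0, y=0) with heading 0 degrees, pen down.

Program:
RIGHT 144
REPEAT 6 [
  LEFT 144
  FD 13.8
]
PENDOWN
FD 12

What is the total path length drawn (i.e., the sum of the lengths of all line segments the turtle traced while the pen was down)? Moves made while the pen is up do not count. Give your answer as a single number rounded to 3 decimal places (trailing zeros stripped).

Executing turtle program step by step:
Start: pos=(0,0), heading=0, pen down
RT 144: heading 0 -> 216
REPEAT 6 [
  -- iteration 1/6 --
  LT 144: heading 216 -> 0
  FD 13.8: (0,0) -> (13.8,0) [heading=0, draw]
  -- iteration 2/6 --
  LT 144: heading 0 -> 144
  FD 13.8: (13.8,0) -> (2.636,8.111) [heading=144, draw]
  -- iteration 3/6 --
  LT 144: heading 144 -> 288
  FD 13.8: (2.636,8.111) -> (6.9,-5.013) [heading=288, draw]
  -- iteration 4/6 --
  LT 144: heading 288 -> 72
  FD 13.8: (6.9,-5.013) -> (11.164,8.111) [heading=72, draw]
  -- iteration 5/6 --
  LT 144: heading 72 -> 216
  FD 13.8: (11.164,8.111) -> (0,0) [heading=216, draw]
  -- iteration 6/6 --
  LT 144: heading 216 -> 0
  FD 13.8: (0,0) -> (13.8,0) [heading=0, draw]
]
PD: pen down
FD 12: (13.8,0) -> (25.8,0) [heading=0, draw]
Final: pos=(25.8,0), heading=0, 7 segment(s) drawn

Segment lengths:
  seg 1: (0,0) -> (13.8,0), length = 13.8
  seg 2: (13.8,0) -> (2.636,8.111), length = 13.8
  seg 3: (2.636,8.111) -> (6.9,-5.013), length = 13.8
  seg 4: (6.9,-5.013) -> (11.164,8.111), length = 13.8
  seg 5: (11.164,8.111) -> (0,0), length = 13.8
  seg 6: (0,0) -> (13.8,0), length = 13.8
  seg 7: (13.8,0) -> (25.8,0), length = 12
Total = 94.8

Answer: 94.8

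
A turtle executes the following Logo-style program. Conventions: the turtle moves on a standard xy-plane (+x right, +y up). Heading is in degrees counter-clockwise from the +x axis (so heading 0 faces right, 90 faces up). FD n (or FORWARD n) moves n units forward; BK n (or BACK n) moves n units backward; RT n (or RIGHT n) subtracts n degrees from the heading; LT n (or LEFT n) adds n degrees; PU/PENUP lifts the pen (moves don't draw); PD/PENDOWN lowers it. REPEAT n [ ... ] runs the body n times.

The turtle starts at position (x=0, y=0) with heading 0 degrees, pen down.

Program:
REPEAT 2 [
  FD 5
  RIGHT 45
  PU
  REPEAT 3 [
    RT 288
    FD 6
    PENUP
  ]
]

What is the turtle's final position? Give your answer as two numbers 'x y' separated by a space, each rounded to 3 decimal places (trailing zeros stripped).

Executing turtle program step by step:
Start: pos=(0,0), heading=0, pen down
REPEAT 2 [
  -- iteration 1/2 --
  FD 5: (0,0) -> (5,0) [heading=0, draw]
  RT 45: heading 0 -> 315
  PU: pen up
  REPEAT 3 [
    -- iteration 1/3 --
    RT 288: heading 315 -> 27
    FD 6: (5,0) -> (10.346,2.724) [heading=27, move]
    PU: pen up
    -- iteration 2/3 --
    RT 288: heading 27 -> 99
    FD 6: (10.346,2.724) -> (9.407,8.65) [heading=99, move]
    PU: pen up
    -- iteration 3/3 --
    RT 288: heading 99 -> 171
    FD 6: (9.407,8.65) -> (3.481,9.589) [heading=171, move]
    PU: pen up
  ]
  -- iteration 2/2 --
  FD 5: (3.481,9.589) -> (-1.457,10.371) [heading=171, move]
  RT 45: heading 171 -> 126
  PU: pen up
  REPEAT 3 [
    -- iteration 1/3 --
    RT 288: heading 126 -> 198
    FD 6: (-1.457,10.371) -> (-7.163,8.517) [heading=198, move]
    PU: pen up
    -- iteration 2/3 --
    RT 288: heading 198 -> 270
    FD 6: (-7.163,8.517) -> (-7.163,2.517) [heading=270, move]
    PU: pen up
    -- iteration 3/3 --
    RT 288: heading 270 -> 342
    FD 6: (-7.163,2.517) -> (-1.457,0.663) [heading=342, move]
    PU: pen up
  ]
]
Final: pos=(-1.457,0.663), heading=342, 1 segment(s) drawn

Answer: -1.457 0.663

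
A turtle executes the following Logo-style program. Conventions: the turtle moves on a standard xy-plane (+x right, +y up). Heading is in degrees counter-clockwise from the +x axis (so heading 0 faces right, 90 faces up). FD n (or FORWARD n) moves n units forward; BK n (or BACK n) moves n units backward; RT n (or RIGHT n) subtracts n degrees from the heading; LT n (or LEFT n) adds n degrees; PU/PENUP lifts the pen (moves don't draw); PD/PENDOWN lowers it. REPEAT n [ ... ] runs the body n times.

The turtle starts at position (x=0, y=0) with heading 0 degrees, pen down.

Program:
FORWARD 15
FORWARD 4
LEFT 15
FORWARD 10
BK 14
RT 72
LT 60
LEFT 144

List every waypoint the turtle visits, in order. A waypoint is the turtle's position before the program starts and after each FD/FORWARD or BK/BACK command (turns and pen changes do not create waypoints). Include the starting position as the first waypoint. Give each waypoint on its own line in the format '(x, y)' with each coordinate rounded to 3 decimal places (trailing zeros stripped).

Executing turtle program step by step:
Start: pos=(0,0), heading=0, pen down
FD 15: (0,0) -> (15,0) [heading=0, draw]
FD 4: (15,0) -> (19,0) [heading=0, draw]
LT 15: heading 0 -> 15
FD 10: (19,0) -> (28.659,2.588) [heading=15, draw]
BK 14: (28.659,2.588) -> (15.136,-1.035) [heading=15, draw]
RT 72: heading 15 -> 303
LT 60: heading 303 -> 3
LT 144: heading 3 -> 147
Final: pos=(15.136,-1.035), heading=147, 4 segment(s) drawn
Waypoints (5 total):
(0, 0)
(15, 0)
(19, 0)
(28.659, 2.588)
(15.136, -1.035)

Answer: (0, 0)
(15, 0)
(19, 0)
(28.659, 2.588)
(15.136, -1.035)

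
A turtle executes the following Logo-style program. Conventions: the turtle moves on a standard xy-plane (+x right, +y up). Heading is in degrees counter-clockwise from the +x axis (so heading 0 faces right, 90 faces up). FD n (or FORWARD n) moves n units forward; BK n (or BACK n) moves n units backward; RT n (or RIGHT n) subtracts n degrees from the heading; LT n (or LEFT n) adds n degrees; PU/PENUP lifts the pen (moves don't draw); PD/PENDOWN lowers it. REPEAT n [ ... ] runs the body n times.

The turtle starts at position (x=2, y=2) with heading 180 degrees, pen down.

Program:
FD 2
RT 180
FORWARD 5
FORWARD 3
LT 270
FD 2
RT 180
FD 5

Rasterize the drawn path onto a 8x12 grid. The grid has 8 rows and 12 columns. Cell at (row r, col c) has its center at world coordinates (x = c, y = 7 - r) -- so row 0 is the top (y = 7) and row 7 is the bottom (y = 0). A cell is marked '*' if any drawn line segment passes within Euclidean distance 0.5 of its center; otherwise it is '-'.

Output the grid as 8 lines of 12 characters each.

Segment 0: (2,2) -> (0,2)
Segment 1: (0,2) -> (5,2)
Segment 2: (5,2) -> (8,2)
Segment 3: (8,2) -> (8,0)
Segment 4: (8,0) -> (8,5)

Answer: ------------
------------
--------*---
--------*---
--------*---
*********---
--------*---
--------*---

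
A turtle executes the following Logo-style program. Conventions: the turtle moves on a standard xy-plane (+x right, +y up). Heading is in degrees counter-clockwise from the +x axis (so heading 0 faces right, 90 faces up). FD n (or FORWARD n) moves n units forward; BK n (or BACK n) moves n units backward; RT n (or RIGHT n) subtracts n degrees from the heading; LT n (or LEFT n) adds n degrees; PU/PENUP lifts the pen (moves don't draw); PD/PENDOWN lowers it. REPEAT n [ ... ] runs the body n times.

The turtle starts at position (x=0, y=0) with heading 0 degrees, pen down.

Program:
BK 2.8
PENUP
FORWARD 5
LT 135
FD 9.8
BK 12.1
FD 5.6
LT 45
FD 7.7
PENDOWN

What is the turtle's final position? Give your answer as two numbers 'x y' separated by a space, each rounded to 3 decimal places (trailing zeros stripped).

Executing turtle program step by step:
Start: pos=(0,0), heading=0, pen down
BK 2.8: (0,0) -> (-2.8,0) [heading=0, draw]
PU: pen up
FD 5: (-2.8,0) -> (2.2,0) [heading=0, move]
LT 135: heading 0 -> 135
FD 9.8: (2.2,0) -> (-4.73,6.93) [heading=135, move]
BK 12.1: (-4.73,6.93) -> (3.826,-1.626) [heading=135, move]
FD 5.6: (3.826,-1.626) -> (-0.133,2.333) [heading=135, move]
LT 45: heading 135 -> 180
FD 7.7: (-0.133,2.333) -> (-7.833,2.333) [heading=180, move]
PD: pen down
Final: pos=(-7.833,2.333), heading=180, 1 segment(s) drawn

Answer: -7.833 2.333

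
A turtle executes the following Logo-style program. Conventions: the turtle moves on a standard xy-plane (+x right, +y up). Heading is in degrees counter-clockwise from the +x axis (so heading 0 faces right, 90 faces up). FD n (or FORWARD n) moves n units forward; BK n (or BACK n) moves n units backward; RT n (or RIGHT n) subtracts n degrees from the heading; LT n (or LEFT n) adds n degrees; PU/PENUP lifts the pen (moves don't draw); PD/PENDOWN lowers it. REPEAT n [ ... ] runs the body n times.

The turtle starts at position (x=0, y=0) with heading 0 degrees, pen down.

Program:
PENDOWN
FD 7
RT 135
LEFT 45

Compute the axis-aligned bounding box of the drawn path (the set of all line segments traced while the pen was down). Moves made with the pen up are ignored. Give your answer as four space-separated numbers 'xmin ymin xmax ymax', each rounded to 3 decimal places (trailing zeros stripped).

Answer: 0 0 7 0

Derivation:
Executing turtle program step by step:
Start: pos=(0,0), heading=0, pen down
PD: pen down
FD 7: (0,0) -> (7,0) [heading=0, draw]
RT 135: heading 0 -> 225
LT 45: heading 225 -> 270
Final: pos=(7,0), heading=270, 1 segment(s) drawn

Segment endpoints: x in {0, 7}, y in {0}
xmin=0, ymin=0, xmax=7, ymax=0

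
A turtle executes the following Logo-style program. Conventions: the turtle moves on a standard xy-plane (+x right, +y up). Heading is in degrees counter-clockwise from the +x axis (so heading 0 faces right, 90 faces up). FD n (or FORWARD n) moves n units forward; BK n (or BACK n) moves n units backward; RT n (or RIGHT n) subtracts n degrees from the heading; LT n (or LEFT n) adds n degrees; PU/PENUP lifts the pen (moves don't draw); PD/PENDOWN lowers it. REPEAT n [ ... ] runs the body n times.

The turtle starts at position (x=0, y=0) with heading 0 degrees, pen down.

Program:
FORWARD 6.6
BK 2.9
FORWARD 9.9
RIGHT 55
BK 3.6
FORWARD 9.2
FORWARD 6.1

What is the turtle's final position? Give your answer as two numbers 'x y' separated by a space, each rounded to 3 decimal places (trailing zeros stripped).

Executing turtle program step by step:
Start: pos=(0,0), heading=0, pen down
FD 6.6: (0,0) -> (6.6,0) [heading=0, draw]
BK 2.9: (6.6,0) -> (3.7,0) [heading=0, draw]
FD 9.9: (3.7,0) -> (13.6,0) [heading=0, draw]
RT 55: heading 0 -> 305
BK 3.6: (13.6,0) -> (11.535,2.949) [heading=305, draw]
FD 9.2: (11.535,2.949) -> (16.812,-4.587) [heading=305, draw]
FD 6.1: (16.812,-4.587) -> (20.311,-9.584) [heading=305, draw]
Final: pos=(20.311,-9.584), heading=305, 6 segment(s) drawn

Answer: 20.311 -9.584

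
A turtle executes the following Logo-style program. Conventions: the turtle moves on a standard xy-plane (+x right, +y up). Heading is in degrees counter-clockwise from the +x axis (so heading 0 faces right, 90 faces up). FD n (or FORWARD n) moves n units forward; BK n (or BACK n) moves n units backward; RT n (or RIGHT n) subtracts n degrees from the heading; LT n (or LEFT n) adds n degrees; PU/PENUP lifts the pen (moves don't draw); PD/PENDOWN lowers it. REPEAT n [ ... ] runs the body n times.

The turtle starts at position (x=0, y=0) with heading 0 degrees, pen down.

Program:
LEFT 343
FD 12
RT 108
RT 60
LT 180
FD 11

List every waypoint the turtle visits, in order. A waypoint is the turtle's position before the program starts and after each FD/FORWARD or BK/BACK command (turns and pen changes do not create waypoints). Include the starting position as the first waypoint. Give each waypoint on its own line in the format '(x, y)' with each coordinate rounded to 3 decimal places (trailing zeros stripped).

Answer: (0, 0)
(11.476, -3.508)
(22.434, -4.467)

Derivation:
Executing turtle program step by step:
Start: pos=(0,0), heading=0, pen down
LT 343: heading 0 -> 343
FD 12: (0,0) -> (11.476,-3.508) [heading=343, draw]
RT 108: heading 343 -> 235
RT 60: heading 235 -> 175
LT 180: heading 175 -> 355
FD 11: (11.476,-3.508) -> (22.434,-4.467) [heading=355, draw]
Final: pos=(22.434,-4.467), heading=355, 2 segment(s) drawn
Waypoints (3 total):
(0, 0)
(11.476, -3.508)
(22.434, -4.467)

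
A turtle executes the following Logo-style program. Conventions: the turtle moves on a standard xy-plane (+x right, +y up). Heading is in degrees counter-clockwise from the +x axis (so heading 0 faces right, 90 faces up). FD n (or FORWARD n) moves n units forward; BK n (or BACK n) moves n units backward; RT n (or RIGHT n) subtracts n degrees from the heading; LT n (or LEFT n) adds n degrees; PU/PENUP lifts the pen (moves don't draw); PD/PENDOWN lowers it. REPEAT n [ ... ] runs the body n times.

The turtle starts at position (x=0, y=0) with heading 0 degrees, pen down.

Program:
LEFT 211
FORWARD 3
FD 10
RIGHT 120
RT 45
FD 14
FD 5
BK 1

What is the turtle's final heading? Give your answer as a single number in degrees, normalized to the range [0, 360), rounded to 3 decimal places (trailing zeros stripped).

Executing turtle program step by step:
Start: pos=(0,0), heading=0, pen down
LT 211: heading 0 -> 211
FD 3: (0,0) -> (-2.572,-1.545) [heading=211, draw]
FD 10: (-2.572,-1.545) -> (-11.143,-6.695) [heading=211, draw]
RT 120: heading 211 -> 91
RT 45: heading 91 -> 46
FD 14: (-11.143,-6.695) -> (-1.418,3.375) [heading=46, draw]
FD 5: (-1.418,3.375) -> (2.055,6.972) [heading=46, draw]
BK 1: (2.055,6.972) -> (1.361,6.253) [heading=46, draw]
Final: pos=(1.361,6.253), heading=46, 5 segment(s) drawn

Answer: 46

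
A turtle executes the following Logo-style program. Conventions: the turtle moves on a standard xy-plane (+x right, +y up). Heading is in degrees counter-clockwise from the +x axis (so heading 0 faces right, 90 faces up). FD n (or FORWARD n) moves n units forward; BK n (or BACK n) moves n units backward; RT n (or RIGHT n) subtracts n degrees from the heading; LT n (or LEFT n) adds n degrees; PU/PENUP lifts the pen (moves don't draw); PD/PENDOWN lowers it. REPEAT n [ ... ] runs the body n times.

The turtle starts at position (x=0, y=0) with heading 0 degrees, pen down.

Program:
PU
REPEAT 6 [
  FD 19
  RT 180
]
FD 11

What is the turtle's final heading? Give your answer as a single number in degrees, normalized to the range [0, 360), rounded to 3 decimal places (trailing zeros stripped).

Executing turtle program step by step:
Start: pos=(0,0), heading=0, pen down
PU: pen up
REPEAT 6 [
  -- iteration 1/6 --
  FD 19: (0,0) -> (19,0) [heading=0, move]
  RT 180: heading 0 -> 180
  -- iteration 2/6 --
  FD 19: (19,0) -> (0,0) [heading=180, move]
  RT 180: heading 180 -> 0
  -- iteration 3/6 --
  FD 19: (0,0) -> (19,0) [heading=0, move]
  RT 180: heading 0 -> 180
  -- iteration 4/6 --
  FD 19: (19,0) -> (0,0) [heading=180, move]
  RT 180: heading 180 -> 0
  -- iteration 5/6 --
  FD 19: (0,0) -> (19,0) [heading=0, move]
  RT 180: heading 0 -> 180
  -- iteration 6/6 --
  FD 19: (19,0) -> (0,0) [heading=180, move]
  RT 180: heading 180 -> 0
]
FD 11: (0,0) -> (11,0) [heading=0, move]
Final: pos=(11,0), heading=0, 0 segment(s) drawn

Answer: 0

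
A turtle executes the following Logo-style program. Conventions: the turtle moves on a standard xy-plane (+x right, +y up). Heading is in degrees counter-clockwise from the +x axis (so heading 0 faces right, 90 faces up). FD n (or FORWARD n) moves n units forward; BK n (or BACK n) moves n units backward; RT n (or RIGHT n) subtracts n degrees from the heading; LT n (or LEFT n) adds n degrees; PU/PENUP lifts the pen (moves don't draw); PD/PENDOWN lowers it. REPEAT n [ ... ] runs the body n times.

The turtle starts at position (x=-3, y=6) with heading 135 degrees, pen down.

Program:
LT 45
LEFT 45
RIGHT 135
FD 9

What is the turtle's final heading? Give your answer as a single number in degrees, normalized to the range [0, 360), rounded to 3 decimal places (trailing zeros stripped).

Executing turtle program step by step:
Start: pos=(-3,6), heading=135, pen down
LT 45: heading 135 -> 180
LT 45: heading 180 -> 225
RT 135: heading 225 -> 90
FD 9: (-3,6) -> (-3,15) [heading=90, draw]
Final: pos=(-3,15), heading=90, 1 segment(s) drawn

Answer: 90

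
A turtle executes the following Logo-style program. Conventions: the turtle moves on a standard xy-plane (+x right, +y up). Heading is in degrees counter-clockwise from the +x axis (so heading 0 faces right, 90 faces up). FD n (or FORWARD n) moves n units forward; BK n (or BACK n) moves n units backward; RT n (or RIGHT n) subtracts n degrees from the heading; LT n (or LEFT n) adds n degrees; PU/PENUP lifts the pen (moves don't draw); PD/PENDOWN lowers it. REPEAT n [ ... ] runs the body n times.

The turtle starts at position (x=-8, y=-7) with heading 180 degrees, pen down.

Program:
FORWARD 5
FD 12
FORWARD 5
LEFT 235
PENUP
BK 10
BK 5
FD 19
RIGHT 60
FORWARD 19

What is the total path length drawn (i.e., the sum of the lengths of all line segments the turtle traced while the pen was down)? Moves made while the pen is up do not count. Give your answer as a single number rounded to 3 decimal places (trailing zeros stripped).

Answer: 22

Derivation:
Executing turtle program step by step:
Start: pos=(-8,-7), heading=180, pen down
FD 5: (-8,-7) -> (-13,-7) [heading=180, draw]
FD 12: (-13,-7) -> (-25,-7) [heading=180, draw]
FD 5: (-25,-7) -> (-30,-7) [heading=180, draw]
LT 235: heading 180 -> 55
PU: pen up
BK 10: (-30,-7) -> (-35.736,-15.192) [heading=55, move]
BK 5: (-35.736,-15.192) -> (-38.604,-19.287) [heading=55, move]
FD 19: (-38.604,-19.287) -> (-27.706,-3.723) [heading=55, move]
RT 60: heading 55 -> 355
FD 19: (-27.706,-3.723) -> (-8.778,-5.379) [heading=355, move]
Final: pos=(-8.778,-5.379), heading=355, 3 segment(s) drawn

Segment lengths:
  seg 1: (-8,-7) -> (-13,-7), length = 5
  seg 2: (-13,-7) -> (-25,-7), length = 12
  seg 3: (-25,-7) -> (-30,-7), length = 5
Total = 22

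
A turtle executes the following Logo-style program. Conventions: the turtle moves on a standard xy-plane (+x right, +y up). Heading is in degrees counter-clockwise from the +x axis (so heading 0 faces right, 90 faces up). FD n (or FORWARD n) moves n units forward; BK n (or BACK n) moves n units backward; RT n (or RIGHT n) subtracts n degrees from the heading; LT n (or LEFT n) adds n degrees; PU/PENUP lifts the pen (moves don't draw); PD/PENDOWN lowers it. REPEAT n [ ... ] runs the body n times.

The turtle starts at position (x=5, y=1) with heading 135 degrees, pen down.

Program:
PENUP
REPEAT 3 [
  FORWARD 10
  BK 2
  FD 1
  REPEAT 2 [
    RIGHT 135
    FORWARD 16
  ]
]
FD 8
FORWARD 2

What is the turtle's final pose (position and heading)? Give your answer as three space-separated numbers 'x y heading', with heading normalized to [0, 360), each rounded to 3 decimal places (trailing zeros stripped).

Executing turtle program step by step:
Start: pos=(5,1), heading=135, pen down
PU: pen up
REPEAT 3 [
  -- iteration 1/3 --
  FD 10: (5,1) -> (-2.071,8.071) [heading=135, move]
  BK 2: (-2.071,8.071) -> (-0.657,6.657) [heading=135, move]
  FD 1: (-0.657,6.657) -> (-1.364,7.364) [heading=135, move]
  REPEAT 2 [
    -- iteration 1/2 --
    RT 135: heading 135 -> 0
    FD 16: (-1.364,7.364) -> (14.636,7.364) [heading=0, move]
    -- iteration 2/2 --
    RT 135: heading 0 -> 225
    FD 16: (14.636,7.364) -> (3.322,-3.95) [heading=225, move]
  ]
  -- iteration 2/3 --
  FD 10: (3.322,-3.95) -> (-3.749,-11.021) [heading=225, move]
  BK 2: (-3.749,-11.021) -> (-2.335,-9.607) [heading=225, move]
  FD 1: (-2.335,-9.607) -> (-3.042,-10.314) [heading=225, move]
  REPEAT 2 [
    -- iteration 1/2 --
    RT 135: heading 225 -> 90
    FD 16: (-3.042,-10.314) -> (-3.042,5.686) [heading=90, move]
    -- iteration 2/2 --
    RT 135: heading 90 -> 315
    FD 16: (-3.042,5.686) -> (8.272,-5.627) [heading=315, move]
  ]
  -- iteration 3/3 --
  FD 10: (8.272,-5.627) -> (15.343,-12.698) [heading=315, move]
  BK 2: (15.343,-12.698) -> (13.929,-11.284) [heading=315, move]
  FD 1: (13.929,-11.284) -> (14.636,-11.991) [heading=315, move]
  REPEAT 2 [
    -- iteration 1/2 --
    RT 135: heading 315 -> 180
    FD 16: (14.636,-11.991) -> (-1.364,-11.991) [heading=180, move]
    -- iteration 2/2 --
    RT 135: heading 180 -> 45
    FD 16: (-1.364,-11.991) -> (9.95,-0.678) [heading=45, move]
  ]
]
FD 8: (9.95,-0.678) -> (15.607,4.979) [heading=45, move]
FD 2: (15.607,4.979) -> (17.021,6.393) [heading=45, move]
Final: pos=(17.021,6.393), heading=45, 0 segment(s) drawn

Answer: 17.021 6.393 45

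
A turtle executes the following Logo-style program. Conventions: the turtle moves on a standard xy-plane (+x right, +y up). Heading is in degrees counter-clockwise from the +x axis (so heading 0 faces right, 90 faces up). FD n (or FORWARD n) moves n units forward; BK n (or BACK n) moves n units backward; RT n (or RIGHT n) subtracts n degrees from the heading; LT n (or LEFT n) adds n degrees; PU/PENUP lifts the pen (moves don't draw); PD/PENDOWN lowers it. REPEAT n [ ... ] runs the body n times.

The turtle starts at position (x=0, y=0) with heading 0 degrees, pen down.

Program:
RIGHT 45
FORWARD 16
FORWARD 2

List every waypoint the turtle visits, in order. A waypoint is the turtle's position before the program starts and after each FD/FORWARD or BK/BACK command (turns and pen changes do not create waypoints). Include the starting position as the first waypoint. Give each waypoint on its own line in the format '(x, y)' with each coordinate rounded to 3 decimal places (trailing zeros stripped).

Executing turtle program step by step:
Start: pos=(0,0), heading=0, pen down
RT 45: heading 0 -> 315
FD 16: (0,0) -> (11.314,-11.314) [heading=315, draw]
FD 2: (11.314,-11.314) -> (12.728,-12.728) [heading=315, draw]
Final: pos=(12.728,-12.728), heading=315, 2 segment(s) drawn
Waypoints (3 total):
(0, 0)
(11.314, -11.314)
(12.728, -12.728)

Answer: (0, 0)
(11.314, -11.314)
(12.728, -12.728)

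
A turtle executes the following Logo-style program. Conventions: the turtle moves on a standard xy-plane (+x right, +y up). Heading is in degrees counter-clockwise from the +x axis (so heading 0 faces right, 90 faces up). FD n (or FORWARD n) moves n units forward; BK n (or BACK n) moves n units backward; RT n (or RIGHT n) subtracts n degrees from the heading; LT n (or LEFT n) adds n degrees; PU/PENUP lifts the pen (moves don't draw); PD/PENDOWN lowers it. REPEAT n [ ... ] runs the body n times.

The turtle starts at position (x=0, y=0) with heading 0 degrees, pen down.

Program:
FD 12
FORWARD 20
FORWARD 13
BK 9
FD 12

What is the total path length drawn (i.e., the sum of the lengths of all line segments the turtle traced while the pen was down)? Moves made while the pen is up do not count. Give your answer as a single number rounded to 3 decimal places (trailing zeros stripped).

Executing turtle program step by step:
Start: pos=(0,0), heading=0, pen down
FD 12: (0,0) -> (12,0) [heading=0, draw]
FD 20: (12,0) -> (32,0) [heading=0, draw]
FD 13: (32,0) -> (45,0) [heading=0, draw]
BK 9: (45,0) -> (36,0) [heading=0, draw]
FD 12: (36,0) -> (48,0) [heading=0, draw]
Final: pos=(48,0), heading=0, 5 segment(s) drawn

Segment lengths:
  seg 1: (0,0) -> (12,0), length = 12
  seg 2: (12,0) -> (32,0), length = 20
  seg 3: (32,0) -> (45,0), length = 13
  seg 4: (45,0) -> (36,0), length = 9
  seg 5: (36,0) -> (48,0), length = 12
Total = 66

Answer: 66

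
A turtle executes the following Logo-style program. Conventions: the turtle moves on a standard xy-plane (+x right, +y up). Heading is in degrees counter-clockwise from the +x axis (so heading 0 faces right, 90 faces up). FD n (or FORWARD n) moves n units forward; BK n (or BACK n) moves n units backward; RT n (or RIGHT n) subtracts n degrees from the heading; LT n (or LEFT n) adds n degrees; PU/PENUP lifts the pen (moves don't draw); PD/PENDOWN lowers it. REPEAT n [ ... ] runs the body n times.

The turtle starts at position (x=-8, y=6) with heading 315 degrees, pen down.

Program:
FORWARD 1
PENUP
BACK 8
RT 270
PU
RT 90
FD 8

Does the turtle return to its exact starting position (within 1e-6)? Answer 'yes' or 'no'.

Answer: no

Derivation:
Executing turtle program step by step:
Start: pos=(-8,6), heading=315, pen down
FD 1: (-8,6) -> (-7.293,5.293) [heading=315, draw]
PU: pen up
BK 8: (-7.293,5.293) -> (-12.95,10.95) [heading=315, move]
RT 270: heading 315 -> 45
PU: pen up
RT 90: heading 45 -> 315
FD 8: (-12.95,10.95) -> (-7.293,5.293) [heading=315, move]
Final: pos=(-7.293,5.293), heading=315, 1 segment(s) drawn

Start position: (-8, 6)
Final position: (-7.293, 5.293)
Distance = 1; >= 1e-6 -> NOT closed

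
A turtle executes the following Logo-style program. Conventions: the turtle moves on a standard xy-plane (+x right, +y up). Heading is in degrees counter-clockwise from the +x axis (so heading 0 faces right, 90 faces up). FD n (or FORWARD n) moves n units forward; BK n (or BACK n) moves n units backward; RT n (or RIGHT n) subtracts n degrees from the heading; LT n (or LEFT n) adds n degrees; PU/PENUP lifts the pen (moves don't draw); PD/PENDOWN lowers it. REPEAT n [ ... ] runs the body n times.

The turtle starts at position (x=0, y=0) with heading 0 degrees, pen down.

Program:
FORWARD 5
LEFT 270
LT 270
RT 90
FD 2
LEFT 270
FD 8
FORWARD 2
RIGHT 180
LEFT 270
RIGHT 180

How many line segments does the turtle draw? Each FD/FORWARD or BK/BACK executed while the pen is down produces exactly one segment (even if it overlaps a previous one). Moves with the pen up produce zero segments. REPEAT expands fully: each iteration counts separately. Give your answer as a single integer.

Executing turtle program step by step:
Start: pos=(0,0), heading=0, pen down
FD 5: (0,0) -> (5,0) [heading=0, draw]
LT 270: heading 0 -> 270
LT 270: heading 270 -> 180
RT 90: heading 180 -> 90
FD 2: (5,0) -> (5,2) [heading=90, draw]
LT 270: heading 90 -> 0
FD 8: (5,2) -> (13,2) [heading=0, draw]
FD 2: (13,2) -> (15,2) [heading=0, draw]
RT 180: heading 0 -> 180
LT 270: heading 180 -> 90
RT 180: heading 90 -> 270
Final: pos=(15,2), heading=270, 4 segment(s) drawn
Segments drawn: 4

Answer: 4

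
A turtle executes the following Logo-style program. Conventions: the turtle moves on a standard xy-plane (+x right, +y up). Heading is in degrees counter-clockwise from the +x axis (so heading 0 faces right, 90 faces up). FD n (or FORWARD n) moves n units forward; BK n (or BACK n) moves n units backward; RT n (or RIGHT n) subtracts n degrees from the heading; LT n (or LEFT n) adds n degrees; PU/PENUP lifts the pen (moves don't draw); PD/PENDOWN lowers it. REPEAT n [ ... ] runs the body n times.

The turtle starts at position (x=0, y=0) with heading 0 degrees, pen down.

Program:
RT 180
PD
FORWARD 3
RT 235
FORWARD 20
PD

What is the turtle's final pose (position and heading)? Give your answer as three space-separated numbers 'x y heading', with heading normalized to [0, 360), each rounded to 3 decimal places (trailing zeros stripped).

Executing turtle program step by step:
Start: pos=(0,0), heading=0, pen down
RT 180: heading 0 -> 180
PD: pen down
FD 3: (0,0) -> (-3,0) [heading=180, draw]
RT 235: heading 180 -> 305
FD 20: (-3,0) -> (8.472,-16.383) [heading=305, draw]
PD: pen down
Final: pos=(8.472,-16.383), heading=305, 2 segment(s) drawn

Answer: 8.472 -16.383 305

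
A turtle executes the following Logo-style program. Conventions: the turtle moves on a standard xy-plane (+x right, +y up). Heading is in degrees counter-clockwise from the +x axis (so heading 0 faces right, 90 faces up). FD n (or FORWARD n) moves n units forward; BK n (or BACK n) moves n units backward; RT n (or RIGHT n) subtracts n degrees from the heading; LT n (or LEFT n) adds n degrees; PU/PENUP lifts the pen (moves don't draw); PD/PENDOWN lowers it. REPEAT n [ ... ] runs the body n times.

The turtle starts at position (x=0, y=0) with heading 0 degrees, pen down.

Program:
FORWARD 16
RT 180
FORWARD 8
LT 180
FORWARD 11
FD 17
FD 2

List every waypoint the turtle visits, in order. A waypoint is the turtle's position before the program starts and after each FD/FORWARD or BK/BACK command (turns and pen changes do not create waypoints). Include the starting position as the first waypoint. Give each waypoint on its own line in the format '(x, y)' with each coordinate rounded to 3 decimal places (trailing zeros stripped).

Answer: (0, 0)
(16, 0)
(8, 0)
(19, 0)
(36, 0)
(38, 0)

Derivation:
Executing turtle program step by step:
Start: pos=(0,0), heading=0, pen down
FD 16: (0,0) -> (16,0) [heading=0, draw]
RT 180: heading 0 -> 180
FD 8: (16,0) -> (8,0) [heading=180, draw]
LT 180: heading 180 -> 0
FD 11: (8,0) -> (19,0) [heading=0, draw]
FD 17: (19,0) -> (36,0) [heading=0, draw]
FD 2: (36,0) -> (38,0) [heading=0, draw]
Final: pos=(38,0), heading=0, 5 segment(s) drawn
Waypoints (6 total):
(0, 0)
(16, 0)
(8, 0)
(19, 0)
(36, 0)
(38, 0)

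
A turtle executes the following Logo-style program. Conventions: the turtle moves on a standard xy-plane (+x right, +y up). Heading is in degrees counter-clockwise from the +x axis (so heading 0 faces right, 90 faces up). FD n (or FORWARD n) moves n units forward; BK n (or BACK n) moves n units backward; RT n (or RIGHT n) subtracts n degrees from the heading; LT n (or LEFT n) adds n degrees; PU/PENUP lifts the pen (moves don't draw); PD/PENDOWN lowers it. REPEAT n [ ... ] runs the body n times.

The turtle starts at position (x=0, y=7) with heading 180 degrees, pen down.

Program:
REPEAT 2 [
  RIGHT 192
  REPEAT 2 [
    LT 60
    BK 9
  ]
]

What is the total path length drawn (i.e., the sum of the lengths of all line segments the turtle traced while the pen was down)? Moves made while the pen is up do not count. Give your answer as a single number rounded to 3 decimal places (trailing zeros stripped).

Answer: 36

Derivation:
Executing turtle program step by step:
Start: pos=(0,7), heading=180, pen down
REPEAT 2 [
  -- iteration 1/2 --
  RT 192: heading 180 -> 348
  REPEAT 2 [
    -- iteration 1/2 --
    LT 60: heading 348 -> 48
    BK 9: (0,7) -> (-6.022,0.312) [heading=48, draw]
    -- iteration 2/2 --
    LT 60: heading 48 -> 108
    BK 9: (-6.022,0.312) -> (-3.241,-8.248) [heading=108, draw]
  ]
  -- iteration 2/2 --
  RT 192: heading 108 -> 276
  REPEAT 2 [
    -- iteration 1/2 --
    LT 60: heading 276 -> 336
    BK 9: (-3.241,-8.248) -> (-11.463,-4.587) [heading=336, draw]
    -- iteration 2/2 --
    LT 60: heading 336 -> 36
    BK 9: (-11.463,-4.587) -> (-18.744,-9.877) [heading=36, draw]
  ]
]
Final: pos=(-18.744,-9.877), heading=36, 4 segment(s) drawn

Segment lengths:
  seg 1: (0,7) -> (-6.022,0.312), length = 9
  seg 2: (-6.022,0.312) -> (-3.241,-8.248), length = 9
  seg 3: (-3.241,-8.248) -> (-11.463,-4.587), length = 9
  seg 4: (-11.463,-4.587) -> (-18.744,-9.877), length = 9
Total = 36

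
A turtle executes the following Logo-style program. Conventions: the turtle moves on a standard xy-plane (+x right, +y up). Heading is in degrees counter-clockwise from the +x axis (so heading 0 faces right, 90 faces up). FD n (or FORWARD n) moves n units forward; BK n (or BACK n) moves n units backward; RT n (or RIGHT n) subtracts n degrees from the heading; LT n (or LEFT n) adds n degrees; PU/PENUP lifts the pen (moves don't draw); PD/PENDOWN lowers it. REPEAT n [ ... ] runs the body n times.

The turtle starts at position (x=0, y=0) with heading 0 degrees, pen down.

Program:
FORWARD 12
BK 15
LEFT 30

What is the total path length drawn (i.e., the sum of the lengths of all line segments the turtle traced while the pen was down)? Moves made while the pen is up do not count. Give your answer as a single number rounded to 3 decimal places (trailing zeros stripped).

Answer: 27

Derivation:
Executing turtle program step by step:
Start: pos=(0,0), heading=0, pen down
FD 12: (0,0) -> (12,0) [heading=0, draw]
BK 15: (12,0) -> (-3,0) [heading=0, draw]
LT 30: heading 0 -> 30
Final: pos=(-3,0), heading=30, 2 segment(s) drawn

Segment lengths:
  seg 1: (0,0) -> (12,0), length = 12
  seg 2: (12,0) -> (-3,0), length = 15
Total = 27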